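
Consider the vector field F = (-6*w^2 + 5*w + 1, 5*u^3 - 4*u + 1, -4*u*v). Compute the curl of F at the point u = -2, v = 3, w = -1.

(8, 29, 56)

(∇×F)₁ = ∂F₃/∂v − ∂F₂/∂w = -4*u
(∇×F)₂ = ∂F₁/∂w − ∂F₃/∂u = 4*v - 12*w + 5
(∇×F)₃ = ∂F₂/∂u − ∂F₁/∂v = 15*u^2 - 4
∇×F = (-4*u, 4*v - 12*w + 5, 15*u^2 - 4)
At (-2, 3, -1): (8, 29, 56).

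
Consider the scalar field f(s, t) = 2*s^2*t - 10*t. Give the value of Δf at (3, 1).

∂²f/∂s² = 4*t
∂²f/∂t² = 0
∇²f = 4*t
At (3, 1): 4.

4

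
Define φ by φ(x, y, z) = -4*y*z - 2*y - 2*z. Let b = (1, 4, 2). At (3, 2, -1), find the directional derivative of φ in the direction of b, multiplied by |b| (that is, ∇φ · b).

-12

∂φ/∂x = 0
∂φ/∂y = -4*z - 2
∂φ/∂z = -4*y - 2
∇φ at (3, 2, -1) = (0, 2, -10)
∇φ · b = (0)(1) + (2)(4) + (-10)(2) = -12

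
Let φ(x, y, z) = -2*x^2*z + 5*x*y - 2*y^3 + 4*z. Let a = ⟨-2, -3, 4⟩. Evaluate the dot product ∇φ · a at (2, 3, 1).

∂φ/∂x = -4*x*z + 5*y
∂φ/∂y = 5*x - 6*y^2
∂φ/∂z = -2*x^2 + 4
∇φ at (2, 3, 1) = (7, -44, -4)
∇φ · a = (7)(-2) + (-44)(-3) + (-4)(4) = 102

102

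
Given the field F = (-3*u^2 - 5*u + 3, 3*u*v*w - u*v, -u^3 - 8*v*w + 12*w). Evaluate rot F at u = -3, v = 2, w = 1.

(∇×F)₁ = ∂F₃/∂v − ∂F₂/∂w = -3*u*v - 8*w
(∇×F)₂ = ∂F₁/∂w − ∂F₃/∂u = 3*u^2
(∇×F)₃ = ∂F₂/∂u − ∂F₁/∂v = 3*v*w - v
∇×F = (-3*u*v - 8*w, 3*u^2, 3*v*w - v)
At (-3, 2, 1): (10, 27, 4).

(10, 27, 4)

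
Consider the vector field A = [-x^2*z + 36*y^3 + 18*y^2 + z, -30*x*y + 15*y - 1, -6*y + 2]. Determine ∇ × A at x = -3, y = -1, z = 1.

(-6, -8, -42)

(∇×A)₁ = ∂A₃/∂y − ∂A₂/∂z = -6
(∇×A)₂ = ∂A₁/∂z − ∂A₃/∂x = -x^2 + 1
(∇×A)₃ = ∂A₂/∂x − ∂A₁/∂y = -108*y^2 - 66*y
∇×A = (-6, -x^2 + 1, -108*y^2 - 66*y)
At (-3, -1, 1): (-6, -8, -42).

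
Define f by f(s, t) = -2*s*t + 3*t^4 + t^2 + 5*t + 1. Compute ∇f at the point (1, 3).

(-6, 333)

∂f/∂s = -2*t
∂f/∂t = -2*s + 12*t^3 + 2*t + 5
∇f = (-2*t, -2*s + 12*t^3 + 2*t + 5)
At (1, 3): (-6, 333).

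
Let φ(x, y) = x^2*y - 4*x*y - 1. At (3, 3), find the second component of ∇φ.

(∇φ)_2 = ∂φ/∂y = x^2 - 4*x
At (3, 3): -3.

-3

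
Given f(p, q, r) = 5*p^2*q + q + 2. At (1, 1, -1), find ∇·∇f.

10

∂²f/∂p² = 10*q
∂²f/∂q² = 0
∂²f/∂r² = 0
∇²f = 10*q
At (1, 1, -1): 10.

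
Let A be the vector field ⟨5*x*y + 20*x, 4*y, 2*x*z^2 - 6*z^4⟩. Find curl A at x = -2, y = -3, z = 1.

(0, -2, 10)

(∇×A)₁ = ∂A₃/∂y − ∂A₂/∂z = 0
(∇×A)₂ = ∂A₁/∂z − ∂A₃/∂x = -2*z^2
(∇×A)₃ = ∂A₂/∂x − ∂A₁/∂y = -5*x
∇×A = (0, -2*z^2, -5*x)
At (-2, -3, 1): (0, -2, 10).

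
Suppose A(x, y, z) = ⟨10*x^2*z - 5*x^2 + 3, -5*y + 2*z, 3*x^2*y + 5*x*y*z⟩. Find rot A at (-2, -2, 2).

(∇×A)₁ = ∂A₃/∂y − ∂A₂/∂z = 3*x^2 + 5*x*z - 2
(∇×A)₂ = ∂A₁/∂z − ∂A₃/∂x = 10*x^2 - 6*x*y - 5*y*z
(∇×A)₃ = ∂A₂/∂x − ∂A₁/∂y = 0
∇×A = (3*x^2 + 5*x*z - 2, 10*x^2 - 6*x*y - 5*y*z, 0)
At (-2, -2, 2): (-10, 36, 0).

(-10, 36, 0)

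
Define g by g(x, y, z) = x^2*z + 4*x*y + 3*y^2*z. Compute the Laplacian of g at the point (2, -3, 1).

8

∂²g/∂x² = 2*z
∂²g/∂y² = 6*z
∂²g/∂z² = 0
∇²g = 8*z
At (2, -3, 1): 8.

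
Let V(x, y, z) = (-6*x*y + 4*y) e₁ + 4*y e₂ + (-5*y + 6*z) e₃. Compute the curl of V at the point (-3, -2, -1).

(-5, 0, -22)

(∇×V)₁ = ∂V₃/∂y − ∂V₂/∂z = -5
(∇×V)₂ = ∂V₁/∂z − ∂V₃/∂x = 0
(∇×V)₃ = ∂V₂/∂x − ∂V₁/∂y = 6*x - 4
∇×V = (-5, 0, 6*x - 4)
At (-3, -2, -1): (-5, 0, -22).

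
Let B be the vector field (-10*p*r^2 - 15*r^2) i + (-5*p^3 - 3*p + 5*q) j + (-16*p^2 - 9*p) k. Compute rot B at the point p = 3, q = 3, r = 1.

(∇×B)₁ = ∂B₃/∂q − ∂B₂/∂r = 0
(∇×B)₂ = ∂B₁/∂r − ∂B₃/∂p = -20*p*r + 32*p - 30*r + 9
(∇×B)₃ = ∂B₂/∂p − ∂B₁/∂q = -15*p^2 - 3
∇×B = (0, -20*p*r + 32*p - 30*r + 9, -15*p^2 - 3)
At (3, 3, 1): (0, 15, -138).

(0, 15, -138)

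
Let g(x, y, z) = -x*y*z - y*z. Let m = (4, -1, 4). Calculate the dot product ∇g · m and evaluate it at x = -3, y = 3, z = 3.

-18

∂g/∂x = -y*z
∂g/∂y = -x*z - z
∂g/∂z = -x*y - y
∇g at (-3, 3, 3) = (-9, 6, 6)
∇g · m = (-9)(4) + (6)(-1) + (6)(4) = -18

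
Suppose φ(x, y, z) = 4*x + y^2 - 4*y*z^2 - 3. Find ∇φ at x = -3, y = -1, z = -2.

(4, -18, -16)

∂φ/∂x = 4
∂φ/∂y = 2*y - 4*z^2
∂φ/∂z = -8*y*z
∇φ = (4, 2*y - 4*z^2, -8*y*z)
At (-3, -1, -2): (4, -18, -16).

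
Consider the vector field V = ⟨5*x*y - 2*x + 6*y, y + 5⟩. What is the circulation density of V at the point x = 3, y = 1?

∂V₂/∂x = 0
∂V₁/∂y = 5*x + 6
Scalar curl = -5*x - 6
At (3, 1): -21.

-21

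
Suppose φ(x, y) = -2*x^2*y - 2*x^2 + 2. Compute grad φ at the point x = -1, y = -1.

(0, -2)

∂φ/∂x = -4*x*y - 4*x
∂φ/∂y = -2*x^2
∇φ = (-4*x*y - 4*x, -2*x^2)
At (-1, -1): (0, -2).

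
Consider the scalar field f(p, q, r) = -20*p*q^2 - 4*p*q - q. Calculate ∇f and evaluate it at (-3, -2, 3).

(-72, -229, 0)

∂f/∂p = -20*q^2 - 4*q
∂f/∂q = -40*p*q - 4*p - 1
∂f/∂r = 0
∇f = (-20*q^2 - 4*q, -40*p*q - 4*p - 1, 0)
At (-3, -2, 3): (-72, -229, 0).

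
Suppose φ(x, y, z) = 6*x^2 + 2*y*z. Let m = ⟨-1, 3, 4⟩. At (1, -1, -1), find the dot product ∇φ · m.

∂φ/∂x = 12*x
∂φ/∂y = 2*z
∂φ/∂z = 2*y
∇φ at (1, -1, -1) = (12, -2, -2)
∇φ · m = (12)(-1) + (-2)(3) + (-2)(4) = -26

-26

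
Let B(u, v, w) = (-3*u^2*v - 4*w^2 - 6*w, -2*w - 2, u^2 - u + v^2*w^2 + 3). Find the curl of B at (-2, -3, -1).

(∇×B)₁ = ∂B₃/∂v − ∂B₂/∂w = 2*v*w^2 + 2
(∇×B)₂ = ∂B₁/∂w − ∂B₃/∂u = -2*u - 8*w - 5
(∇×B)₃ = ∂B₂/∂u − ∂B₁/∂v = 3*u^2
∇×B = (2*v*w^2 + 2, -2*u - 8*w - 5, 3*u^2)
At (-2, -3, -1): (-4, 7, 12).

(-4, 7, 12)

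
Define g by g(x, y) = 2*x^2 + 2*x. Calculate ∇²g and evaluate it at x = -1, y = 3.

4

∂²g/∂x² = 4
∂²g/∂y² = 0
∇²g = 4
At (-1, 3): 4.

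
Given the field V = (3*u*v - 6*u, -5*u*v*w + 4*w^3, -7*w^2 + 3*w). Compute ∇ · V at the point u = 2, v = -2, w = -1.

∂V₁/∂u = 3*v - 6
∂V₂/∂v = -5*u*w
∂V₃/∂w = -14*w + 3
∇·V = -5*u*w + 3*v - 14*w - 3
At (2, -2, -1): 15.

15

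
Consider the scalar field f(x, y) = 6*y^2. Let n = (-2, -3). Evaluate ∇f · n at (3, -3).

108

∂f/∂x = 0
∂f/∂y = 12*y
∇f at (3, -3) = (0, -36)
∇f · n = (0)(-2) + (-36)(-3) = 108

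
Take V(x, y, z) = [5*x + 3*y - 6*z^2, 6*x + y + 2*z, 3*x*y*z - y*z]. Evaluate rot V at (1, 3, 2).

(∇×V)₁ = ∂V₃/∂y − ∂V₂/∂z = 3*x*z - z - 2
(∇×V)₂ = ∂V₁/∂z − ∂V₃/∂x = -3*y*z - 12*z
(∇×V)₃ = ∂V₂/∂x − ∂V₁/∂y = 3
∇×V = (3*x*z - z - 2, -3*y*z - 12*z, 3)
At (1, 3, 2): (2, -42, 3).

(2, -42, 3)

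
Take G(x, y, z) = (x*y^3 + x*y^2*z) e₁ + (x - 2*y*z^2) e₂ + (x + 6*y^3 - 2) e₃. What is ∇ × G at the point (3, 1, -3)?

(∇×G)₁ = ∂G₃/∂y − ∂G₂/∂z = 18*y^2 + 4*y*z
(∇×G)₂ = ∂G₁/∂z − ∂G₃/∂x = x*y^2 - 1
(∇×G)₃ = ∂G₂/∂x − ∂G₁/∂y = -3*x*y^2 - 2*x*y*z + 1
∇×G = (18*y^2 + 4*y*z, x*y^2 - 1, -3*x*y^2 - 2*x*y*z + 1)
At (3, 1, -3): (6, 2, 10).

(6, 2, 10)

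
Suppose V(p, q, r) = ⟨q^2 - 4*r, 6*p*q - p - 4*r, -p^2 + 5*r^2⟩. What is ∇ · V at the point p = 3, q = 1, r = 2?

∂V₁/∂p = 0
∂V₂/∂q = 6*p
∂V₃/∂r = 10*r
∇·V = 6*p + 10*r
At (3, 1, 2): 38.

38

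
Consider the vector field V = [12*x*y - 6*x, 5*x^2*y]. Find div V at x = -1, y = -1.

-13

∂V₁/∂x = 12*y - 6
∂V₂/∂y = 5*x^2
∇·V = 5*x^2 + 12*y - 6
At (-1, -1): -13.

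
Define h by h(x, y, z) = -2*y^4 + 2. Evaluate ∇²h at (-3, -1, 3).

-24

∂²h/∂x² = 0
∂²h/∂y² = -24*y^2
∂²h/∂z² = 0
∇²h = -24*y^2
At (-3, -1, 3): -24.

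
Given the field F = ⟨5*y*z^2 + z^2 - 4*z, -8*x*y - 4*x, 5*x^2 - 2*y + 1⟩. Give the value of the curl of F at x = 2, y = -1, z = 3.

(-2, -48, -41)

(∇×F)₁ = ∂F₃/∂y − ∂F₂/∂z = -2
(∇×F)₂ = ∂F₁/∂z − ∂F₃/∂x = -10*x + 10*y*z + 2*z - 4
(∇×F)₃ = ∂F₂/∂x − ∂F₁/∂y = -8*y - 5*z^2 - 4
∇×F = (-2, -10*x + 10*y*z + 2*z - 4, -8*y - 5*z^2 - 4)
At (2, -1, 3): (-2, -48, -41).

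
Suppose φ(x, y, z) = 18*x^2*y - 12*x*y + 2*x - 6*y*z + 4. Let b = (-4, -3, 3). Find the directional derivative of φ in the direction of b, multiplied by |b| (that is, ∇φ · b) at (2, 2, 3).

∂φ/∂x = 36*x*y - 12*y + 2
∂φ/∂y = 18*x^2 - 12*x - 6*z
∂φ/∂z = -6*y
∇φ at (2, 2, 3) = (122, 30, -12)
∇φ · b = (122)(-4) + (30)(-3) + (-12)(3) = -614

-614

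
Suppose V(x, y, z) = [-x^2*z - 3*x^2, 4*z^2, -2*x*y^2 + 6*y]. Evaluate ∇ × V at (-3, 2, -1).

(38, -1, 0)

(∇×V)₁ = ∂V₃/∂y − ∂V₂/∂z = -4*x*y - 8*z + 6
(∇×V)₂ = ∂V₁/∂z − ∂V₃/∂x = -x^2 + 2*y^2
(∇×V)₃ = ∂V₂/∂x − ∂V₁/∂y = 0
∇×V = (-4*x*y - 8*z + 6, -x^2 + 2*y^2, 0)
At (-3, 2, -1): (38, -1, 0).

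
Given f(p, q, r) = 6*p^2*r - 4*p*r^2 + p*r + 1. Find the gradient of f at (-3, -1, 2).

∂f/∂p = 12*p*r - 4*r^2 + r
∂f/∂q = 0
∂f/∂r = 6*p^2 - 8*p*r + p
∇f = (12*p*r - 4*r^2 + r, 0, 6*p^2 - 8*p*r + p)
At (-3, -1, 2): (-86, 0, 99).

(-86, 0, 99)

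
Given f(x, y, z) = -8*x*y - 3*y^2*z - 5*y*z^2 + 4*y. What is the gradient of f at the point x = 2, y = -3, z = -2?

(24, -68, -87)

∂f/∂x = -8*y
∂f/∂y = -8*x - 6*y*z - 5*z^2 + 4
∂f/∂z = -3*y^2 - 10*y*z
∇f = (-8*y, -8*x - 6*y*z - 5*z^2 + 4, -3*y^2 - 10*y*z)
At (2, -3, -2): (24, -68, -87).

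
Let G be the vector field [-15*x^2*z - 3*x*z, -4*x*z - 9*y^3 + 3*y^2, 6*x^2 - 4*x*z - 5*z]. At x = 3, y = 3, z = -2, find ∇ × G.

(∇×G)₁ = ∂G₃/∂y − ∂G₂/∂z = 4*x
(∇×G)₂ = ∂G₁/∂z − ∂G₃/∂x = -15*x^2 - 15*x + 4*z
(∇×G)₃ = ∂G₂/∂x − ∂G₁/∂y = -4*z
∇×G = (4*x, -15*x^2 - 15*x + 4*z, -4*z)
At (3, 3, -2): (12, -188, 8).

(12, -188, 8)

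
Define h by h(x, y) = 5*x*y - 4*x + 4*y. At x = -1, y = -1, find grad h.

(-9, -1)

∂h/∂x = 5*y - 4
∂h/∂y = 5*x + 4
∇h = (5*y - 4, 5*x + 4)
At (-1, -1): (-9, -1).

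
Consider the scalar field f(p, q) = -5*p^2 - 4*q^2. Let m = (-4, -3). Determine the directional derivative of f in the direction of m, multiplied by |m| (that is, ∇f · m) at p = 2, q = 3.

∂f/∂p = -10*p
∂f/∂q = -8*q
∇f at (2, 3) = (-20, -24)
∇f · m = (-20)(-4) + (-24)(-3) = 152

152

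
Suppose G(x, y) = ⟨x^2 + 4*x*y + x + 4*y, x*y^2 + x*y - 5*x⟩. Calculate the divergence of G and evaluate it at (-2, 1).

-5

∂G₁/∂x = 2*x + 4*y + 1
∂G₂/∂y = 2*x*y + x
∇·G = 2*x*y + 3*x + 4*y + 1
At (-2, 1): -5.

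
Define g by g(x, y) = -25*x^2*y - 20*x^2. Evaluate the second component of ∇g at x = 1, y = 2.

-25

(∇g)_2 = ∂g/∂y = -25*x^2
At (1, 2): -25.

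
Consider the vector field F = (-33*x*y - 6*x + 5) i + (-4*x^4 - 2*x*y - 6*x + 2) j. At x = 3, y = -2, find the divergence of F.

54

∂F₁/∂x = -33*y - 6
∂F₂/∂y = -2*x
∇·F = -2*x - 33*y - 6
At (3, -2): 54.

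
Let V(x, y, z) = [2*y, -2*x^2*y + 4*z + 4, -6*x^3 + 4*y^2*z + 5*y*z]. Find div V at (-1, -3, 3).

19

∂V₁/∂x = 0
∂V₂/∂y = -2*x^2
∂V₃/∂z = 4*y^2 + 5*y
∇·V = -2*x^2 + 4*y^2 + 5*y
At (-1, -3, 3): 19.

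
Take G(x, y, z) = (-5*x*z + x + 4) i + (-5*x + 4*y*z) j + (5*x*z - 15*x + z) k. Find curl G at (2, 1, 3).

(∇×G)₁ = ∂G₃/∂y − ∂G₂/∂z = -4*y
(∇×G)₂ = ∂G₁/∂z − ∂G₃/∂x = -5*x - 5*z + 15
(∇×G)₃ = ∂G₂/∂x − ∂G₁/∂y = -5
∇×G = (-4*y, -5*x - 5*z + 15, -5)
At (2, 1, 3): (-4, -10, -5).

(-4, -10, -5)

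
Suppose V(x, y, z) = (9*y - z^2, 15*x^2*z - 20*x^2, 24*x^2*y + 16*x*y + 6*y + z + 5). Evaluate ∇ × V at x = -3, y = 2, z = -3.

(∇×V)₁ = ∂V₃/∂y − ∂V₂/∂z = 9*x^2 + 16*x + 6
(∇×V)₂ = ∂V₁/∂z − ∂V₃/∂x = -48*x*y - 16*y - 2*z
(∇×V)₃ = ∂V₂/∂x − ∂V₁/∂y = 30*x*z - 40*x - 9
∇×V = (9*x^2 + 16*x + 6, -48*x*y - 16*y - 2*z, 30*x*z - 40*x - 9)
At (-3, 2, -3): (39, 262, 381).

(39, 262, 381)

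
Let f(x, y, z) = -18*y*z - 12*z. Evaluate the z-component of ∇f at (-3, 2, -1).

-48

(∇f)_3 = ∂f/∂z = -18*y - 12
At (-3, 2, -1): -48.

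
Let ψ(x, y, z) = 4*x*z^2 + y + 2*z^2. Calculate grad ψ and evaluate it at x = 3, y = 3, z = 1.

(4, 1, 28)

∂ψ/∂x = 4*z^2
∂ψ/∂y = 1
∂ψ/∂z = 8*x*z + 4*z
∇ψ = (4*z^2, 1, 8*x*z + 4*z)
At (3, 3, 1): (4, 1, 28).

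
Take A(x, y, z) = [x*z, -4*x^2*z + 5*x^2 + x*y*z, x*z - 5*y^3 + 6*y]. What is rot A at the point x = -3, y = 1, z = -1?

(∇×A)₁ = ∂A₃/∂y − ∂A₂/∂z = 4*x^2 - x*y - 15*y^2 + 6
(∇×A)₂ = ∂A₁/∂z − ∂A₃/∂x = x - z
(∇×A)₃ = ∂A₂/∂x − ∂A₁/∂y = -8*x*z + 10*x + y*z
∇×A = (4*x^2 - x*y - 15*y^2 + 6, x - z, -8*x*z + 10*x + y*z)
At (-3, 1, -1): (30, -2, -55).

(30, -2, -55)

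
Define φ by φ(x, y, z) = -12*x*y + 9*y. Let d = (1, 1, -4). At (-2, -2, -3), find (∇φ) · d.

57

∂φ/∂x = -12*y
∂φ/∂y = -12*x + 9
∂φ/∂z = 0
∇φ at (-2, -2, -3) = (24, 33, 0)
∇φ · d = (24)(1) + (33)(1) + (0)(-4) = 57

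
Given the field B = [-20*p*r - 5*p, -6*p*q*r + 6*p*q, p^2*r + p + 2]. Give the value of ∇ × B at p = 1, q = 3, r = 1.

(∇×B)₁ = ∂B₃/∂q − ∂B₂/∂r = 6*p*q
(∇×B)₂ = ∂B₁/∂r − ∂B₃/∂p = -2*p*r - 20*p - 1
(∇×B)₃ = ∂B₂/∂p − ∂B₁/∂q = -6*q*r + 6*q
∇×B = (6*p*q, -2*p*r - 20*p - 1, -6*q*r + 6*q)
At (1, 3, 1): (18, -23, 0).

(18, -23, 0)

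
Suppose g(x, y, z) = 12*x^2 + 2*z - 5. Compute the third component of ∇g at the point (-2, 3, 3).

2

(∇g)_3 = ∂g/∂z = 2
At (-2, 3, 3): 2.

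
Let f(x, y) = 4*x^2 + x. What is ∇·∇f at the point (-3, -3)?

8

∂²f/∂x² = 8
∂²f/∂y² = 0
∇²f = 8
At (-3, -3): 8.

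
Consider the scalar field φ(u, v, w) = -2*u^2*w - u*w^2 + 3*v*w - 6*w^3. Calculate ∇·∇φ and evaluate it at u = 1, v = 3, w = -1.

38

∂²φ/∂u² = -4*w
∂²φ/∂v² = 0
∂²φ/∂w² = -2*(u + 18*w)
∇²φ = -2*u - 40*w
At (1, 3, -1): 38.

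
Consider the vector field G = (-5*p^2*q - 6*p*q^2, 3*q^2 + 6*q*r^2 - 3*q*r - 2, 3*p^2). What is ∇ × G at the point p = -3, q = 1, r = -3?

(39, 18, 9)

(∇×G)₁ = ∂G₃/∂q − ∂G₂/∂r = -12*q*r + 3*q
(∇×G)₂ = ∂G₁/∂r − ∂G₃/∂p = -6*p
(∇×G)₃ = ∂G₂/∂p − ∂G₁/∂q = 5*p^2 + 12*p*q
∇×G = (-12*q*r + 3*q, -6*p, 5*p^2 + 12*p*q)
At (-3, 1, -3): (39, 18, 9).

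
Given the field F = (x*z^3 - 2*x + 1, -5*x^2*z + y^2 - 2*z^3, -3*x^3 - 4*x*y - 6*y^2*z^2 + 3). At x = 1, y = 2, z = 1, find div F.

-45

∂F₁/∂x = z^3 - 2
∂F₂/∂y = 2*y
∂F₃/∂z = -12*y^2*z
∇·F = -12*y^2*z + 2*y + z^3 - 2
At (1, 2, 1): -45.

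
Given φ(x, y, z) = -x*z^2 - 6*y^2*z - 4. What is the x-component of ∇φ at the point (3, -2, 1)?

-1

(∇φ)_1 = ∂φ/∂x = -z^2
At (3, -2, 1): -1.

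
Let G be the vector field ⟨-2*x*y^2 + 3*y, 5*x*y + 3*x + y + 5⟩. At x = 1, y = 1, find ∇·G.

4

∂G₁/∂x = -2*y^2
∂G₂/∂y = 5*x + 1
∇·G = 5*x - 2*y^2 + 1
At (1, 1): 4.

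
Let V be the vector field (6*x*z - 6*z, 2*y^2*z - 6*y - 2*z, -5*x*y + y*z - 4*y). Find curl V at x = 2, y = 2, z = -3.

(∇×V)₁ = ∂V₃/∂y − ∂V₂/∂z = -5*x - 2*y^2 + z - 2
(∇×V)₂ = ∂V₁/∂z − ∂V₃/∂x = 6*x + 5*y - 6
(∇×V)₃ = ∂V₂/∂x − ∂V₁/∂y = 0
∇×V = (-5*x - 2*y^2 + z - 2, 6*x + 5*y - 6, 0)
At (2, 2, -3): (-23, 16, 0).

(-23, 16, 0)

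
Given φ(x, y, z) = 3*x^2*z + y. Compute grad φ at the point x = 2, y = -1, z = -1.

(-12, 1, 12)

∂φ/∂x = 6*x*z
∂φ/∂y = 1
∂φ/∂z = 3*x^2
∇φ = (6*x*z, 1, 3*x^2)
At (2, -1, -1): (-12, 1, 12).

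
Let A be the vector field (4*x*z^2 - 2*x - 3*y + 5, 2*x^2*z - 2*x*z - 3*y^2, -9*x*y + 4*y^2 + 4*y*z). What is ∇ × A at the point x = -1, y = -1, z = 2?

(5, -25, -9)

(∇×A)₁ = ∂A₃/∂y − ∂A₂/∂z = -2*x^2 - 7*x + 8*y + 4*z
(∇×A)₂ = ∂A₁/∂z − ∂A₃/∂x = 8*x*z + 9*y
(∇×A)₃ = ∂A₂/∂x − ∂A₁/∂y = 4*x*z - 2*z + 3
∇×A = (-2*x^2 - 7*x + 8*y + 4*z, 8*x*z + 9*y, 4*x*z - 2*z + 3)
At (-1, -1, 2): (5, -25, -9).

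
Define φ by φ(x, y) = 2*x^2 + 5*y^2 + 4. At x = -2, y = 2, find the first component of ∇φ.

-8

(∇φ)_1 = ∂φ/∂x = 4*x
At (-2, 2): -8.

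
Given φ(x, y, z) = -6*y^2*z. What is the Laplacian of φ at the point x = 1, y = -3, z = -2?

∂²φ/∂x² = 0
∂²φ/∂y² = -12*z
∂²φ/∂z² = 0
∇²φ = -12*z
At (1, -3, -2): 24.

24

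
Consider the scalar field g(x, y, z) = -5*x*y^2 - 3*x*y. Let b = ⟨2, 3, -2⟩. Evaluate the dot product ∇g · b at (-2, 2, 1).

∂g/∂x = -5*y^2 - 3*y
∂g/∂y = -10*x*y - 3*x
∂g/∂z = 0
∇g at (-2, 2, 1) = (-26, 46, 0)
∇g · b = (-26)(2) + (46)(3) + (0)(-2) = 86

86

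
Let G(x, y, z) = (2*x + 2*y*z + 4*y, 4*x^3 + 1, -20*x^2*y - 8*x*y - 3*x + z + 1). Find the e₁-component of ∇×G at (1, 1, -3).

-28

(∇×G)_1 = ∂G₃/∂y − ∂G₂/∂z
= -20*x^2 - 8*x − (0)
= -20*x^2 - 8*x
At (1, 1, -3): -28.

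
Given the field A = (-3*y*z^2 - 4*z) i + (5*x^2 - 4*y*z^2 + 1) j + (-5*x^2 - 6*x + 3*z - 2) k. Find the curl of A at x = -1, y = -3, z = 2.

(-48, 28, 2)

(∇×A)₁ = ∂A₃/∂y − ∂A₂/∂z = 8*y*z
(∇×A)₂ = ∂A₁/∂z − ∂A₃/∂x = 10*x - 6*y*z + 2
(∇×A)₃ = ∂A₂/∂x − ∂A₁/∂y = 10*x + 3*z^2
∇×A = (8*y*z, 10*x - 6*y*z + 2, 10*x + 3*z^2)
At (-1, -3, 2): (-48, 28, 2).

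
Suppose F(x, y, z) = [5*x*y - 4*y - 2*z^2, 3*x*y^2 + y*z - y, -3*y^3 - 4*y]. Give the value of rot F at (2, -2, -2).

(∇×F)₁ = ∂F₃/∂y − ∂F₂/∂z = -9*y^2 - y - 4
(∇×F)₂ = ∂F₁/∂z − ∂F₃/∂x = -4*z
(∇×F)₃ = ∂F₂/∂x − ∂F₁/∂y = -5*x + 3*y^2 + 4
∇×F = (-9*y^2 - y - 4, -4*z, -5*x + 3*y^2 + 4)
At (2, -2, -2): (-38, 8, 6).

(-38, 8, 6)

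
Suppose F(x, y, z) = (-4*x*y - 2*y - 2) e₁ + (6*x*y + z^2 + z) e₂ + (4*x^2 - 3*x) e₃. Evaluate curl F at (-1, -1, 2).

(∇×F)₁ = ∂F₃/∂y − ∂F₂/∂z = -2*z - 1
(∇×F)₂ = ∂F₁/∂z − ∂F₃/∂x = -8*x + 3
(∇×F)₃ = ∂F₂/∂x − ∂F₁/∂y = 4*x + 6*y + 2
∇×F = (-2*z - 1, -8*x + 3, 4*x + 6*y + 2)
At (-1, -1, 2): (-5, 11, -8).

(-5, 11, -8)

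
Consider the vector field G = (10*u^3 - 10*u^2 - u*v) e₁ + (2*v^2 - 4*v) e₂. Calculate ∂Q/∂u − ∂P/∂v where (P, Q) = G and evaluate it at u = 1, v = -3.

1

∂G₂/∂u = 0
∂G₁/∂v = -u
Scalar curl = u
At (1, -3): 1.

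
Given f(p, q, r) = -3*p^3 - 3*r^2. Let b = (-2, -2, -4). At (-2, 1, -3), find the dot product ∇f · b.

∂f/∂p = -9*p^2
∂f/∂q = 0
∂f/∂r = -6*r
∇f at (-2, 1, -3) = (-36, 0, 18)
∇f · b = (-36)(-2) + (0)(-2) + (18)(-4) = 0

0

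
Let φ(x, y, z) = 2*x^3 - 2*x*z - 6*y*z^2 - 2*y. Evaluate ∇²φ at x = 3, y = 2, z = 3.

12

∂²φ/∂x² = 12*x
∂²φ/∂y² = 0
∂²φ/∂z² = -12*y
∇²φ = 12*x - 12*y
At (3, 2, 3): 12.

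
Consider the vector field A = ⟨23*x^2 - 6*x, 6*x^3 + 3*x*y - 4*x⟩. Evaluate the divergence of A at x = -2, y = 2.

∂A₁/∂x = 46*x - 6
∂A₂/∂y = 3*x
∇·A = 49*x - 6
At (-2, 2): -104.

-104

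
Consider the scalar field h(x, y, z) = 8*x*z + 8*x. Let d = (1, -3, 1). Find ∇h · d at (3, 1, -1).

24

∂h/∂x = 8*z + 8
∂h/∂y = 0
∂h/∂z = 8*x
∇h at (3, 1, -1) = (0, 0, 24)
∇h · d = (0)(1) + (0)(-3) + (24)(1) = 24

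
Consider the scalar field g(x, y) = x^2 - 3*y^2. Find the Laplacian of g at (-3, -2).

∂²g/∂x² = 2
∂²g/∂y² = -6
∇²g = -4
At (-3, -2): -4.

-4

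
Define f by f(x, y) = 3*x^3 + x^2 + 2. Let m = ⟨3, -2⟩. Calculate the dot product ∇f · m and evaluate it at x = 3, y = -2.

261

∂f/∂x = 9*x^2 + 2*x
∂f/∂y = 0
∇f at (3, -2) = (87, 0)
∇f · m = (87)(3) + (0)(-2) = 261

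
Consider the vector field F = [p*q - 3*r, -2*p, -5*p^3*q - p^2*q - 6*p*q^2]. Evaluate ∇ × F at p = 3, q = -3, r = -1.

(∇×F)₁ = ∂F₃/∂q − ∂F₂/∂r = -5*p^3 - p^2 - 12*p*q
(∇×F)₂ = ∂F₁/∂r − ∂F₃/∂p = 15*p^2*q + 2*p*q + 6*q^2 - 3
(∇×F)₃ = ∂F₂/∂p − ∂F₁/∂q = -p - 2
∇×F = (-5*p^3 - p^2 - 12*p*q, 15*p^2*q + 2*p*q + 6*q^2 - 3, -p - 2)
At (3, -3, -1): (-36, -372, -5).

(-36, -372, -5)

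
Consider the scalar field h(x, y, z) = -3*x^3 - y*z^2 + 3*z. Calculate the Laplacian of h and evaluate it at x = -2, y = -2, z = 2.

∂²h/∂x² = -18*x
∂²h/∂y² = 0
∂²h/∂z² = -2*y
∇²h = -18*x - 2*y
At (-2, -2, 2): 40.

40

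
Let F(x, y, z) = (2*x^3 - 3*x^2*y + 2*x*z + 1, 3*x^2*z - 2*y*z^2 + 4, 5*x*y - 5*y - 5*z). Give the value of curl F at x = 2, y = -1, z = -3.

(∇×F)₁ = ∂F₃/∂y − ∂F₂/∂z = -3*x^2 + 5*x + 4*y*z - 5
(∇×F)₂ = ∂F₁/∂z − ∂F₃/∂x = 2*x - 5*y
(∇×F)₃ = ∂F₂/∂x − ∂F₁/∂y = 3*x^2 + 6*x*z
∇×F = (-3*x^2 + 5*x + 4*y*z - 5, 2*x - 5*y, 3*x^2 + 6*x*z)
At (2, -1, -3): (5, 9, -24).

(5, 9, -24)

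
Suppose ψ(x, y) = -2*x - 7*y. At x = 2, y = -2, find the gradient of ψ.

∂ψ/∂x = -2
∂ψ/∂y = -7
∇ψ = (-2, -7)
At (2, -2): (-2, -7).

(-2, -7)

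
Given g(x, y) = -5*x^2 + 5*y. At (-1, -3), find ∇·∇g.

∂²g/∂x² = -10
∂²g/∂y² = 0
∇²g = -10
At (-1, -3): -10.

-10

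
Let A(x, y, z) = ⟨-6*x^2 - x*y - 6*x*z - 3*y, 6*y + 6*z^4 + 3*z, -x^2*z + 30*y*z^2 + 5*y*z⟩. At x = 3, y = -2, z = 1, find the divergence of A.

-173

∂A₁/∂x = -12*x - y - 6*z
∂A₂/∂y = 6
∂A₃/∂z = -x^2 + 60*y*z + 5*y
∇·A = -x^2 - 12*x + 60*y*z + 4*y - 6*z + 6
At (3, -2, 1): -173.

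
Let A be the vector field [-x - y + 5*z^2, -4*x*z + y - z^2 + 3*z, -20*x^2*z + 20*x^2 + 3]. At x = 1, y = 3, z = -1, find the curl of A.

(-1, -90, 5)

(∇×A)₁ = ∂A₃/∂y − ∂A₂/∂z = 4*x + 2*z - 3
(∇×A)₂ = ∂A₁/∂z − ∂A₃/∂x = 40*x*z - 40*x + 10*z
(∇×A)₃ = ∂A₂/∂x − ∂A₁/∂y = -4*z + 1
∇×A = (4*x + 2*z - 3, 40*x*z - 40*x + 10*z, -4*z + 1)
At (1, 3, -1): (-1, -90, 5).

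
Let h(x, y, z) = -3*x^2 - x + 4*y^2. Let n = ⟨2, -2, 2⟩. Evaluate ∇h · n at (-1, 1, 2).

-6

∂h/∂x = -6*x - 1
∂h/∂y = 8*y
∂h/∂z = 0
∇h at (-1, 1, 2) = (5, 8, 0)
∇h · n = (5)(2) + (8)(-2) + (0)(2) = -6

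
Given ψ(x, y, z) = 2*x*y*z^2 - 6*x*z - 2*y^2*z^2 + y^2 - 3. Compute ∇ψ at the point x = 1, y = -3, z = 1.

(-12, 8, -54)

∂ψ/∂x = 2*y*z^2 - 6*z
∂ψ/∂y = 2*x*z^2 - 4*y*z^2 + 2*y
∂ψ/∂z = 4*x*y*z - 6*x - 4*y^2*z
∇ψ = (2*y*z^2 - 6*z, 2*x*z^2 - 4*y*z^2 + 2*y, 4*x*y*z - 6*x - 4*y^2*z)
At (1, -3, 1): (-12, 8, -54).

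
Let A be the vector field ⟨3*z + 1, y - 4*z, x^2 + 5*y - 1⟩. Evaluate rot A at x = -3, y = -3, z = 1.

(9, 9, 0)

(∇×A)₁ = ∂A₃/∂y − ∂A₂/∂z = 9
(∇×A)₂ = ∂A₁/∂z − ∂A₃/∂x = -2*x + 3
(∇×A)₃ = ∂A₂/∂x − ∂A₁/∂y = 0
∇×A = (9, -2*x + 3, 0)
At (-3, -3, 1): (9, 9, 0).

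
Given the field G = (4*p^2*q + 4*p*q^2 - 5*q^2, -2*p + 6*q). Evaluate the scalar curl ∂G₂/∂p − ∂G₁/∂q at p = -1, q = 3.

48

∂G₂/∂p = -2
∂G₁/∂q = 4*p^2 + 8*p*q - 10*q
Scalar curl = -4*p^2 - 8*p*q + 10*q - 2
At (-1, 3): 48.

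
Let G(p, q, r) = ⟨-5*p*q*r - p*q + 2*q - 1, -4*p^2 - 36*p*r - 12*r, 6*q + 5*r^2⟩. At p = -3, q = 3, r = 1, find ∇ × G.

(-90, 45, -32)

(∇×G)₁ = ∂G₃/∂q − ∂G₂/∂r = 36*p + 18
(∇×G)₂ = ∂G₁/∂r − ∂G₃/∂p = -5*p*q
(∇×G)₃ = ∂G₂/∂p − ∂G₁/∂q = 5*p*r - 7*p - 36*r - 2
∇×G = (36*p + 18, -5*p*q, 5*p*r - 7*p - 36*r - 2)
At (-3, 3, 1): (-90, 45, -32).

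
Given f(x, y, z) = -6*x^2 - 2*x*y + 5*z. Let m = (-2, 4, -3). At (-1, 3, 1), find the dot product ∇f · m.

-19

∂f/∂x = -12*x - 2*y
∂f/∂y = -2*x
∂f/∂z = 5
∇f at (-1, 3, 1) = (6, 2, 5)
∇f · m = (6)(-2) + (2)(4) + (5)(-3) = -19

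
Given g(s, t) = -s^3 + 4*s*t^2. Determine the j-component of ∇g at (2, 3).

48

(∇g)_2 = ∂g/∂t = 8*s*t
At (2, 3): 48.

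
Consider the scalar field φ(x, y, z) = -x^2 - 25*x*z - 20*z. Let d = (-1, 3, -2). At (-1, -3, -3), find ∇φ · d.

-87

∂φ/∂x = -2*x - 25*z
∂φ/∂y = 0
∂φ/∂z = -25*x - 20
∇φ at (-1, -3, -3) = (77, 0, 5)
∇φ · d = (77)(-1) + (0)(3) + (5)(-2) = -87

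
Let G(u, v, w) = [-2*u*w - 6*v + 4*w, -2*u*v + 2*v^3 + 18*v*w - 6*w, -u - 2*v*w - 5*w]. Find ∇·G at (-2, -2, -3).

-21

∂G₁/∂u = -2*w
∂G₂/∂v = -2*u + 6*v^2 + 18*w
∂G₃/∂w = -2*v - 5
∇·G = -2*u + 6*v^2 - 2*v + 16*w - 5
At (-2, -2, -3): -21.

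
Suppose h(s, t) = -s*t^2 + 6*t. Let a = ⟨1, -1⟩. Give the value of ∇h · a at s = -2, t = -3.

-3

∂h/∂s = -t^2
∂h/∂t = -2*s*t + 6
∇h at (-2, -3) = (-9, -6)
∇h · a = (-9)(1) + (-6)(-1) = -3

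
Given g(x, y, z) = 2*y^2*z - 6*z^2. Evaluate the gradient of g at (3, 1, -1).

∂g/∂x = 0
∂g/∂y = 4*y*z
∂g/∂z = 2*y^2 - 12*z
∇g = (0, 4*y*z, 2*y^2 - 12*z)
At (3, 1, -1): (0, -4, 14).

(0, -4, 14)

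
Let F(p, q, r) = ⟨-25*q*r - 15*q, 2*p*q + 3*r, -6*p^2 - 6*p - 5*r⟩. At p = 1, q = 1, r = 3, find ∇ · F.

-3

∂F₁/∂p = 0
∂F₂/∂q = 2*p
∂F₃/∂r = -5
∇·F = 2*p - 5
At (1, 1, 3): -3.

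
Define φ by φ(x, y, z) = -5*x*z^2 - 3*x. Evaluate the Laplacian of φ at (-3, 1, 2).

30

∂²φ/∂x² = 0
∂²φ/∂y² = 0
∂²φ/∂z² = -10*x
∇²φ = -10*x
At (-3, 1, 2): 30.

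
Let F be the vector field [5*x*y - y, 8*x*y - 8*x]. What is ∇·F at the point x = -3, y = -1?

-29

∂F₁/∂x = 5*y
∂F₂/∂y = 8*x
∇·F = 8*x + 5*y
At (-3, -1): -29.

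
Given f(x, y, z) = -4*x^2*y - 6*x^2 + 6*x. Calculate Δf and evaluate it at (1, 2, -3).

∂²f/∂x² = -4*(2*y + 3)
∂²f/∂y² = 0
∂²f/∂z² = 0
∇²f = -8*y - 12
At (1, 2, -3): -28.

-28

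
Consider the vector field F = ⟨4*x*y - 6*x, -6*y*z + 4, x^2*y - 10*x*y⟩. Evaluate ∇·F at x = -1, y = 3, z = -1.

∂F₁/∂x = 4*y - 6
∂F₂/∂y = -6*z
∂F₃/∂z = 0
∇·F = 4*y - 6*z - 6
At (-1, 3, -1): 12.

12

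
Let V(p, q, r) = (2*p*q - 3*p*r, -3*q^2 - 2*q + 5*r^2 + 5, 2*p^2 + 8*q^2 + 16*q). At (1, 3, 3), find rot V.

(∇×V)₁ = ∂V₃/∂q − ∂V₂/∂r = 16*q - 10*r + 16
(∇×V)₂ = ∂V₁/∂r − ∂V₃/∂p = -7*p
(∇×V)₃ = ∂V₂/∂p − ∂V₁/∂q = -2*p
∇×V = (16*q - 10*r + 16, -7*p, -2*p)
At (1, 3, 3): (34, -7, -2).

(34, -7, -2)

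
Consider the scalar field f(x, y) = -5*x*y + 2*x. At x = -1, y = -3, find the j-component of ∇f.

5

(∇f)_2 = ∂f/∂y = -5*x
At (-1, -3): 5.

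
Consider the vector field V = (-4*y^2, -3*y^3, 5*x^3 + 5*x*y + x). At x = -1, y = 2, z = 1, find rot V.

(∇×V)₁ = ∂V₃/∂y − ∂V₂/∂z = 5*x
(∇×V)₂ = ∂V₁/∂z − ∂V₃/∂x = -15*x^2 - 5*y - 1
(∇×V)₃ = ∂V₂/∂x − ∂V₁/∂y = 8*y
∇×V = (5*x, -15*x^2 - 5*y - 1, 8*y)
At (-1, 2, 1): (-5, -26, 16).

(-5, -26, 16)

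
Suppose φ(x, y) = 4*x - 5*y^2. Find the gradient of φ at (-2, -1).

∂φ/∂x = 4
∂φ/∂y = -10*y
∇φ = (4, -10*y)
At (-2, -1): (4, 10).

(4, 10)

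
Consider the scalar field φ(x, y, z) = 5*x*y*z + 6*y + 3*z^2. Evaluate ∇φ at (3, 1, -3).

∂φ/∂x = 5*y*z
∂φ/∂y = 5*x*z + 6
∂φ/∂z = 5*x*y + 6*z
∇φ = (5*y*z, 5*x*z + 6, 5*x*y + 6*z)
At (3, 1, -3): (-15, -39, -3).

(-15, -39, -3)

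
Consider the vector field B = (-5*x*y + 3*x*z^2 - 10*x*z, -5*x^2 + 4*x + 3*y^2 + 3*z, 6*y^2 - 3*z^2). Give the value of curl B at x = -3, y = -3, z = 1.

(-39, 12, 19)

(∇×B)₁ = ∂B₃/∂y − ∂B₂/∂z = 12*y - 3
(∇×B)₂ = ∂B₁/∂z − ∂B₃/∂x = 6*x*z - 10*x
(∇×B)₃ = ∂B₂/∂x − ∂B₁/∂y = -5*x + 4
∇×B = (12*y - 3, 6*x*z - 10*x, -5*x + 4)
At (-3, -3, 1): (-39, 12, 19).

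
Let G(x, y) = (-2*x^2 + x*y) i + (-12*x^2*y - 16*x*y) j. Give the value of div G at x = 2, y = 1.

∂G₁/∂x = -4*x + y
∂G₂/∂y = -12*x^2 - 16*x
∇·G = -12*x^2 - 20*x + y
At (2, 1): -87.

-87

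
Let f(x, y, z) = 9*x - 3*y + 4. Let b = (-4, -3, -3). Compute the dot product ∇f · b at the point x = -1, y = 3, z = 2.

∂f/∂x = 9
∂f/∂y = -3
∂f/∂z = 0
∇f at (-1, 3, 2) = (9, -3, 0)
∇f · b = (9)(-4) + (-3)(-3) + (0)(-3) = -27

-27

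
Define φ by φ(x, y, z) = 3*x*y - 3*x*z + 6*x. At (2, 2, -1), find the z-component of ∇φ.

(∇φ)_3 = ∂φ/∂z = -3*x
At (2, 2, -1): -6.

-6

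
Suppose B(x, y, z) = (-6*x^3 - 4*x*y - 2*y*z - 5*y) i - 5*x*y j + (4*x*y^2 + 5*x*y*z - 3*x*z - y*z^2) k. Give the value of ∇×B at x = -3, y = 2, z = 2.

(-82, -34, -13)

(∇×B)₁ = ∂B₃/∂y − ∂B₂/∂z = 8*x*y + 5*x*z - z^2
(∇×B)₂ = ∂B₁/∂z − ∂B₃/∂x = -4*y^2 - 5*y*z - 2*y + 3*z
(∇×B)₃ = ∂B₂/∂x − ∂B₁/∂y = 4*x - 5*y + 2*z + 5
∇×B = (8*x*y + 5*x*z - z^2, -4*y^2 - 5*y*z - 2*y + 3*z, 4*x - 5*y + 2*z + 5)
At (-3, 2, 2): (-82, -34, -13).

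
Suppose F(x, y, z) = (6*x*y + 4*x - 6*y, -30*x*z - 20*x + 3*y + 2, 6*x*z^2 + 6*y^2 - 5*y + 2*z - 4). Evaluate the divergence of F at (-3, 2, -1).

∂F₁/∂x = 6*y + 4
∂F₂/∂y = 3
∂F₃/∂z = 12*x*z + 2
∇·F = 12*x*z + 6*y + 9
At (-3, 2, -1): 57.

57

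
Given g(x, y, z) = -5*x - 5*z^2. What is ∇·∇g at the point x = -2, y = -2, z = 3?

-10

∂²g/∂x² = 0
∂²g/∂y² = 0
∂²g/∂z² = -10
∇²g = -10
At (-2, -2, 3): -10.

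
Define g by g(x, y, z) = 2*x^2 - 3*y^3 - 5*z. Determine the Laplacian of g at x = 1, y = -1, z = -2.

∂²g/∂x² = 4
∂²g/∂y² = -18*y
∂²g/∂z² = 0
∇²g = -18*y + 4
At (1, -1, -2): 22.

22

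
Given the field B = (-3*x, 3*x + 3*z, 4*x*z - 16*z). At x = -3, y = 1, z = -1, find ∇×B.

(-3, 4, 3)

(∇×B)₁ = ∂B₃/∂y − ∂B₂/∂z = -3
(∇×B)₂ = ∂B₁/∂z − ∂B₃/∂x = -4*z
(∇×B)₃ = ∂B₂/∂x − ∂B₁/∂y = 3
∇×B = (-3, -4*z, 3)
At (-3, 1, -1): (-3, 4, 3).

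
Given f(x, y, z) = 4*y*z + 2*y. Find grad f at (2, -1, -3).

∂f/∂x = 0
∂f/∂y = 4*z + 2
∂f/∂z = 4*y
∇f = (0, 4*z + 2, 4*y)
At (2, -1, -3): (0, -10, -4).

(0, -10, -4)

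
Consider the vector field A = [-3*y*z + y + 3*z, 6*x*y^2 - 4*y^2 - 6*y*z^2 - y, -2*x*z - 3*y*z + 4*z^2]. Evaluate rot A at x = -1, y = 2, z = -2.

(∇×A)₁ = ∂A₃/∂y − ∂A₂/∂z = 12*y*z - 3*z
(∇×A)₂ = ∂A₁/∂z − ∂A₃/∂x = -3*y + 2*z + 3
(∇×A)₃ = ∂A₂/∂x − ∂A₁/∂y = 6*y^2 + 3*z - 1
∇×A = (12*y*z - 3*z, -3*y + 2*z + 3, 6*y^2 + 3*z - 1)
At (-1, 2, -2): (-42, -7, 17).

(-42, -7, 17)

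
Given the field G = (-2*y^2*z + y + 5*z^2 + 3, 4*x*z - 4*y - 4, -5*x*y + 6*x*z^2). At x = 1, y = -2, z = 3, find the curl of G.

(∇×G)₁ = ∂G₃/∂y − ∂G₂/∂z = -9*x
(∇×G)₂ = ∂G₁/∂z − ∂G₃/∂x = -2*y^2 + 5*y - 6*z^2 + 10*z
(∇×G)₃ = ∂G₂/∂x − ∂G₁/∂y = 4*y*z + 4*z - 1
∇×G = (-9*x, -2*y^2 + 5*y - 6*z^2 + 10*z, 4*y*z + 4*z - 1)
At (1, -2, 3): (-9, -42, -13).

(-9, -42, -13)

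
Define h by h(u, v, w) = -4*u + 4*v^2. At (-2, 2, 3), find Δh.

∂²h/∂u² = 0
∂²h/∂v² = 8
∂²h/∂w² = 0
∇²h = 8
At (-2, 2, 3): 8.

8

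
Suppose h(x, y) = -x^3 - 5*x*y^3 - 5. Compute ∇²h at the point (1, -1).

24

∂²h/∂x² = -6*x
∂²h/∂y² = -30*x*y
∇²h = -30*x*y - 6*x
At (1, -1): 24.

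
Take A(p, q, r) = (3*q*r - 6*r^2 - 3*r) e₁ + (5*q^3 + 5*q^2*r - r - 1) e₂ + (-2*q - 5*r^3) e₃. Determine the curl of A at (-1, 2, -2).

(∇×A)₁ = ∂A₃/∂q − ∂A₂/∂r = -5*q^2 - 1
(∇×A)₂ = ∂A₁/∂r − ∂A₃/∂p = 3*q - 12*r - 3
(∇×A)₃ = ∂A₂/∂p − ∂A₁/∂q = -3*r
∇×A = (-5*q^2 - 1, 3*q - 12*r - 3, -3*r)
At (-1, 2, -2): (-21, 27, 6).

(-21, 27, 6)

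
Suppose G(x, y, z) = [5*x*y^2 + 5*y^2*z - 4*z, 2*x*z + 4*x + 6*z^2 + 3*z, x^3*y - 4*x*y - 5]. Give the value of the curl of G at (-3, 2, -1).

(∇×G)₁ = ∂G₃/∂y − ∂G₂/∂z = x^3 - 6*x - 12*z - 3
(∇×G)₂ = ∂G₁/∂z − ∂G₃/∂x = -3*x^2*y + 5*y^2 + 4*y - 4
(∇×G)₃ = ∂G₂/∂x − ∂G₁/∂y = -10*x*y - 10*y*z + 2*z + 4
∇×G = (x^3 - 6*x - 12*z - 3, -3*x^2*y + 5*y^2 + 4*y - 4, -10*x*y - 10*y*z + 2*z + 4)
At (-3, 2, -1): (0, -30, 82).

(0, -30, 82)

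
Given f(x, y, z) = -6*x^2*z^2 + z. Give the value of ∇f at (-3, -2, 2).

(144, 0, -215)

∂f/∂x = -12*x*z^2
∂f/∂y = 0
∂f/∂z = -12*x^2*z + 1
∇f = (-12*x*z^2, 0, -12*x^2*z + 1)
At (-3, -2, 2): (144, 0, -215).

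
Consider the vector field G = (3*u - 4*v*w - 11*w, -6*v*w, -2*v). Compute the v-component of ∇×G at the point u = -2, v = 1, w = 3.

-15

(∇×G)_2 = ∂G₁/∂w − ∂G₃/∂u
= -4*v - 11 − (0)
= -4*v - 11
At (-2, 1, 3): -15.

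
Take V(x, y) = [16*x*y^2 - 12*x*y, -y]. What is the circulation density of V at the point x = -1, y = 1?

∂V₂/∂x = 0
∂V₁/∂y = 32*x*y - 12*x
Scalar curl = -32*x*y + 12*x
At (-1, 1): 20.

20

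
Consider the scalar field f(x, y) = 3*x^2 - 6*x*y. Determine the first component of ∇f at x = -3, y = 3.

(∇f)_1 = ∂f/∂x = 6*x - 6*y
At (-3, 3): -36.

-36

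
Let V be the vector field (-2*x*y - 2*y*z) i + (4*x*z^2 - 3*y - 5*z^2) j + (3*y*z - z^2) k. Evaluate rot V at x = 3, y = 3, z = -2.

(22, -6, 18)

(∇×V)₁ = ∂V₃/∂y − ∂V₂/∂z = -8*x*z + 13*z
(∇×V)₂ = ∂V₁/∂z − ∂V₃/∂x = -2*y
(∇×V)₃ = ∂V₂/∂x − ∂V₁/∂y = 2*x + 4*z^2 + 2*z
∇×V = (-8*x*z + 13*z, -2*y, 2*x + 4*z^2 + 2*z)
At (3, 3, -2): (22, -6, 18).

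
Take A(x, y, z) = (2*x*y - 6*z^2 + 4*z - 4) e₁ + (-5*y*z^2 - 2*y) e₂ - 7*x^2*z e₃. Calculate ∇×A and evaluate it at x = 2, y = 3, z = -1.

(∇×A)₁ = ∂A₃/∂y − ∂A₂/∂z = 10*y*z
(∇×A)₂ = ∂A₁/∂z − ∂A₃/∂x = 14*x*z - 12*z + 4
(∇×A)₃ = ∂A₂/∂x − ∂A₁/∂y = -2*x
∇×A = (10*y*z, 14*x*z - 12*z + 4, -2*x)
At (2, 3, -1): (-30, -12, -4).

(-30, -12, -4)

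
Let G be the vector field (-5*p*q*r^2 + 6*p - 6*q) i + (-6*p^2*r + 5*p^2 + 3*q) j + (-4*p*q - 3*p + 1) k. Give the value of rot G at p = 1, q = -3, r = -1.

(∇×G)₁ = ∂G₃/∂q − ∂G₂/∂r = 6*p^2 - 4*p
(∇×G)₂ = ∂G₁/∂r − ∂G₃/∂p = -10*p*q*r + 4*q + 3
(∇×G)₃ = ∂G₂/∂p − ∂G₁/∂q = 5*p*r^2 - 12*p*r + 10*p + 6
∇×G = (6*p^2 - 4*p, -10*p*q*r + 4*q + 3, 5*p*r^2 - 12*p*r + 10*p + 6)
At (1, -3, -1): (2, -39, 33).

(2, -39, 33)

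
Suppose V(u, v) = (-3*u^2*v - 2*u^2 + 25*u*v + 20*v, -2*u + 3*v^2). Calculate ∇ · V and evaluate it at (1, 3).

71

∂V₁/∂u = -6*u*v - 4*u + 25*v
∂V₂/∂v = 6*v
∇·V = -6*u*v - 4*u + 31*v
At (1, 3): 71.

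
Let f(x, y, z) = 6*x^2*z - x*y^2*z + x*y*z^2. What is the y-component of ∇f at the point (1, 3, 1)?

-5

(∇f)_2 = ∂f/∂y = -2*x*y*z + x*z^2
At (1, 3, 1): -5.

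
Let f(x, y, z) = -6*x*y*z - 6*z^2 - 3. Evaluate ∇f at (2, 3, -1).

(18, 12, -24)

∂f/∂x = -6*y*z
∂f/∂y = -6*x*z
∂f/∂z = -6*x*y - 12*z
∇f = (-6*y*z, -6*x*z, -6*x*y - 12*z)
At (2, 3, -1): (18, 12, -24).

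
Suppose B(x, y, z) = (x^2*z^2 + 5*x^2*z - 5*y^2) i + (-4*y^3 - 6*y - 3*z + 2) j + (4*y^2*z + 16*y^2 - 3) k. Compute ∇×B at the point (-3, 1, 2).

(∇×B)₁ = ∂B₃/∂y − ∂B₂/∂z = 8*y*z + 32*y + 3
(∇×B)₂ = ∂B₁/∂z − ∂B₃/∂x = 2*x^2*z + 5*x^2
(∇×B)₃ = ∂B₂/∂x − ∂B₁/∂y = 10*y
∇×B = (8*y*z + 32*y + 3, 2*x^2*z + 5*x^2, 10*y)
At (-3, 1, 2): (51, 81, 10).

(51, 81, 10)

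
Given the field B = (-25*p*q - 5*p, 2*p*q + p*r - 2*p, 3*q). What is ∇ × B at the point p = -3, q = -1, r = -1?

(∇×B)₁ = ∂B₃/∂q − ∂B₂/∂r = -p + 3
(∇×B)₂ = ∂B₁/∂r − ∂B₃/∂p = 0
(∇×B)₃ = ∂B₂/∂p − ∂B₁/∂q = 25*p + 2*q + r - 2
∇×B = (-p + 3, 0, 25*p + 2*q + r - 2)
At (-3, -1, -1): (6, 0, -80).

(6, 0, -80)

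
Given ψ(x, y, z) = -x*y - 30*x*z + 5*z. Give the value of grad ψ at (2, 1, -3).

∂ψ/∂x = -y - 30*z
∂ψ/∂y = -x
∂ψ/∂z = -30*x + 5
∇ψ = (-y - 30*z, -x, -30*x + 5)
At (2, 1, -3): (89, -2, -55).

(89, -2, -55)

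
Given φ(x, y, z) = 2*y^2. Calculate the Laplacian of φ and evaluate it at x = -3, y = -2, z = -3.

∂²φ/∂x² = 0
∂²φ/∂y² = 4
∂²φ/∂z² = 0
∇²φ = 4
At (-3, -2, -3): 4.

4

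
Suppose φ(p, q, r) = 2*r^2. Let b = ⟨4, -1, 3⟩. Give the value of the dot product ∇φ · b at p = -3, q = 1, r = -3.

∂φ/∂p = 0
∂φ/∂q = 0
∂φ/∂r = 4*r
∇φ at (-3, 1, -3) = (0, 0, -12)
∇φ · b = (0)(4) + (0)(-1) + (-12)(3) = -36

-36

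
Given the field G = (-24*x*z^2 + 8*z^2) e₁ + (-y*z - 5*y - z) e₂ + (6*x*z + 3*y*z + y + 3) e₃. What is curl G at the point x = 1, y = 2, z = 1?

(7, -38, 0)

(∇×G)₁ = ∂G₃/∂y − ∂G₂/∂z = y + 3*z + 2
(∇×G)₂ = ∂G₁/∂z − ∂G₃/∂x = -48*x*z + 10*z
(∇×G)₃ = ∂G₂/∂x − ∂G₁/∂y = 0
∇×G = (y + 3*z + 2, -48*x*z + 10*z, 0)
At (1, 2, 1): (7, -38, 0).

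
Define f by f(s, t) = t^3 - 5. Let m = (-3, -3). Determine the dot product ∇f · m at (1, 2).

-36

∂f/∂s = 0
∂f/∂t = 3*t^2
∇f at (1, 2) = (0, 12)
∇f · m = (0)(-3) + (12)(-3) = -36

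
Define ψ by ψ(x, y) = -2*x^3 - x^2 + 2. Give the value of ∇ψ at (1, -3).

(-8, 0)

∂ψ/∂x = -6*x^2 - 2*x
∂ψ/∂y = 0
∇ψ = (-6*x^2 - 2*x, 0)
At (1, -3): (-8, 0).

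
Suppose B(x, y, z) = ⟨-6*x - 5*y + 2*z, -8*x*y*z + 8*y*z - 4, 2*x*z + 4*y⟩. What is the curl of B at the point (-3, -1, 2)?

(∇×B)₁ = ∂B₃/∂y − ∂B₂/∂z = 8*x*y - 8*y + 4
(∇×B)₂ = ∂B₁/∂z − ∂B₃/∂x = -2*z + 2
(∇×B)₃ = ∂B₂/∂x − ∂B₁/∂y = -8*y*z + 5
∇×B = (8*x*y - 8*y + 4, -2*z + 2, -8*y*z + 5)
At (-3, -1, 2): (36, -2, 21).

(36, -2, 21)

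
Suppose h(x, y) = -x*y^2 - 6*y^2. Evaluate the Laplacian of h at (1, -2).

-14

∂²h/∂x² = 0
∂²h/∂y² = -2*(x + 6)
∇²h = -2*x - 12
At (1, -2): -14.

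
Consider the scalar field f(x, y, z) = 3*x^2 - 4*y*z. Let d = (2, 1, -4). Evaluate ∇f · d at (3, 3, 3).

∂f/∂x = 6*x
∂f/∂y = -4*z
∂f/∂z = -4*y
∇f at (3, 3, 3) = (18, -12, -12)
∇f · d = (18)(2) + (-12)(1) + (-12)(-4) = 72

72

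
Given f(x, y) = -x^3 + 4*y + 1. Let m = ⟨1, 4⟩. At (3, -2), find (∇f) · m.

-11

∂f/∂x = -3*x^2
∂f/∂y = 4
∇f at (3, -2) = (-27, 4)
∇f · m = (-27)(1) + (4)(4) = -11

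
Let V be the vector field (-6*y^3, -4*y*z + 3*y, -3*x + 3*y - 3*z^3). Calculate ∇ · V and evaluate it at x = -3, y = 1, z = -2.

∂V₁/∂x = 0
∂V₂/∂y = -4*z + 3
∂V₃/∂z = -9*z^2
∇·V = -9*z^2 - 4*z + 3
At (-3, 1, -2): -25.

-25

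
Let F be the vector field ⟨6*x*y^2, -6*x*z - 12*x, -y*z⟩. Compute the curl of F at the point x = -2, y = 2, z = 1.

(-13, 0, 30)

(∇×F)₁ = ∂F₃/∂y − ∂F₂/∂z = 6*x - z
(∇×F)₂ = ∂F₁/∂z − ∂F₃/∂x = 0
(∇×F)₃ = ∂F₂/∂x − ∂F₁/∂y = -12*x*y - 6*z - 12
∇×F = (6*x - z, 0, -12*x*y - 6*z - 12)
At (-2, 2, 1): (-13, 0, 30).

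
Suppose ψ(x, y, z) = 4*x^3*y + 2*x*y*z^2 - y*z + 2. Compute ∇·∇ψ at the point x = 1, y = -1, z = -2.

∂²ψ/∂x² = 24*x*y
∂²ψ/∂y² = 0
∂²ψ/∂z² = 4*x*y
∇²ψ = 28*x*y
At (1, -1, -2): -28.

-28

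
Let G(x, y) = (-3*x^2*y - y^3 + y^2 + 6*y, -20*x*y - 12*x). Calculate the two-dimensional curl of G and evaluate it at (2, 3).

∂G₂/∂x = -20*y - 12
∂G₁/∂y = -3*x^2 - 3*y^2 + 2*y + 6
Scalar curl = 3*x^2 + 3*y^2 - 22*y - 18
At (2, 3): -45.

-45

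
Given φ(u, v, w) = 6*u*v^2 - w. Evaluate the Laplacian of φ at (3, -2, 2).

36

∂²φ/∂u² = 0
∂²φ/∂v² = 12*u
∂²φ/∂w² = 0
∇²φ = 12*u
At (3, -2, 2): 36.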